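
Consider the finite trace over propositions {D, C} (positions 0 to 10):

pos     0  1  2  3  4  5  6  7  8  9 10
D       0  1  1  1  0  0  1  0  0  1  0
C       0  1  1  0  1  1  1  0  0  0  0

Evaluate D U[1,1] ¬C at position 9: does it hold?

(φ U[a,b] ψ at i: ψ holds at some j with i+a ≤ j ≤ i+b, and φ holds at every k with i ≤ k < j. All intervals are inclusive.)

True

Need some j in [10,10] with ¬C, and D at every k in [9,j-1].
  j=10: ¬C holds; D holds at every k in [9,9] → satisfied.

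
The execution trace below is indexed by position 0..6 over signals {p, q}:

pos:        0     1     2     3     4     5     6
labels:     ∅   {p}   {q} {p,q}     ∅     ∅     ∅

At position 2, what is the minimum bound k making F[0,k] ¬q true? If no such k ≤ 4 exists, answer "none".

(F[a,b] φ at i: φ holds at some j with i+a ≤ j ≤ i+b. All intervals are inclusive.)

2

Scan j = 2,3,… for ¬q:
  j=2: fails
  j=3: fails
  j=4: holds
First hit at j=4, so smallest k = 4-2 = 2.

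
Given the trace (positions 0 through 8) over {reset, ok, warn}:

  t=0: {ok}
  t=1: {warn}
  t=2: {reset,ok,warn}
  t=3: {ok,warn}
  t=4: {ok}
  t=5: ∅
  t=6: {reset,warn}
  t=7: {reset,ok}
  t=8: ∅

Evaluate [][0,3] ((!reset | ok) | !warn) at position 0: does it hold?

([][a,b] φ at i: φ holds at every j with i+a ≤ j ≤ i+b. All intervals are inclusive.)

Check ((!reset | ok) | !warn) at every j in [0,3]:
  j=0: true
  j=1: true
  j=2: true
  j=3: true
All positions satisfy it → formula holds.

Holds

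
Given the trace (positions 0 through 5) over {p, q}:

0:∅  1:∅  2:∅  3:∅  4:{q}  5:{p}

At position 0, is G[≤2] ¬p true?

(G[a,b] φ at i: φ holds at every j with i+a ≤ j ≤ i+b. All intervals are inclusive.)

Holds

Check ¬p at every j in [0,2]:
  j=0: true
  j=1: true
  j=2: true
All positions satisfy it → formula holds.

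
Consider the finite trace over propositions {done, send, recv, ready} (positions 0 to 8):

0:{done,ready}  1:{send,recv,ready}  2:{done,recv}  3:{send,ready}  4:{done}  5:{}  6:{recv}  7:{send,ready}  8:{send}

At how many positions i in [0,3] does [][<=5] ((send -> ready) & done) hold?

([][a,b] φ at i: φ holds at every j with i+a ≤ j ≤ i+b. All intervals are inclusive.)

0

Evaluate at each i in [0,3]:
  i=0: ✗ (fails at j=1)
  i=1: ✗ (fails at j=1)
  i=2: ✗ (fails at j=3)
  i=3: ✗ (fails at j=3)
Positions where it holds: {} → 0.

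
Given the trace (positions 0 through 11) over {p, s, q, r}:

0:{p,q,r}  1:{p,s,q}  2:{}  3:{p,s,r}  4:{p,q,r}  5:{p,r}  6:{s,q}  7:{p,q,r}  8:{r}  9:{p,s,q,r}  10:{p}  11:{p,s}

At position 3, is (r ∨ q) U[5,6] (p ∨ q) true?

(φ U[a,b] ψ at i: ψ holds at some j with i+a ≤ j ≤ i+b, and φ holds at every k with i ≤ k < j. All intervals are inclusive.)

Holds

Need some j in [8,9] with (p ∨ q), and (r ∨ q) at every k in [3,j-1].
  j=8: (p ∨ q) false.
  j=9: (p ∨ q) holds; (r ∨ q) holds at every k in [3,8] → satisfied.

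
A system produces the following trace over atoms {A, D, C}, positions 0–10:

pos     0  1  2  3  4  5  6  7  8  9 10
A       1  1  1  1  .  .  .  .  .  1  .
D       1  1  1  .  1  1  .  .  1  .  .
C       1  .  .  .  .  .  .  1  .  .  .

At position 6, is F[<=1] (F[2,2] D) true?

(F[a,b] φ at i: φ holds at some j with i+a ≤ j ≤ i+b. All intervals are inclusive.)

Holds

Check F[2,2] D at each j in [6,7]:
  j=6: holds (witness at 8)
  j=7: fails (none in [9,9])
Found at j=6 → formula holds.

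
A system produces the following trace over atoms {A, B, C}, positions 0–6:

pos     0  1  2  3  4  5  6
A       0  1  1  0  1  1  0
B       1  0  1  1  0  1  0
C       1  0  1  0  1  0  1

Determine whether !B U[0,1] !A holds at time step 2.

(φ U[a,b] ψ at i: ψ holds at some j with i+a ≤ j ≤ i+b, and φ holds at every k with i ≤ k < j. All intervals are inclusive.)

Does not hold

Need some j in [2,3] with !A, and !B at every k in [2,j-1].
  j=2: !A false.
  j=3: !A holds, but !B fails at k=2 → not this j.
No j in the window works → until fails.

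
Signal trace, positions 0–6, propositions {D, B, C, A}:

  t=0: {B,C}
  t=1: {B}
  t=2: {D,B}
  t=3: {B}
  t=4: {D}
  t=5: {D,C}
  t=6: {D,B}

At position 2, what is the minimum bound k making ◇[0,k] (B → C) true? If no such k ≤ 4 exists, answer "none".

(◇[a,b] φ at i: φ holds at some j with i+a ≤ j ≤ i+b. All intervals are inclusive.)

2

Scan j = 2,3,… for (B → C):
  j=2: fails
  j=3: fails
  j=4: holds
First hit at j=4, so smallest k = 4-2 = 2.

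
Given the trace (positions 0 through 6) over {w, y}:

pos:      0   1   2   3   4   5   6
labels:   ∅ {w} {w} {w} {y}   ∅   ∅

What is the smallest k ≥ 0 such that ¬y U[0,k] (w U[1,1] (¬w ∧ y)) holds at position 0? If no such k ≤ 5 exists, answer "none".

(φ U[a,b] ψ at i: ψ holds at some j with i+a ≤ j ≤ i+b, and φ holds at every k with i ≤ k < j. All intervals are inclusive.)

3

Need earliest j ≥ 0 with (w U[1,1] (¬w ∧ y)), and ¬y at every k in [0,j-1].
  j=0: rhs fails.
  j=1: rhs fails.
  j=2: rhs fails.
  j=3: rhs holds; lhs holds on [0,2]. k = 3.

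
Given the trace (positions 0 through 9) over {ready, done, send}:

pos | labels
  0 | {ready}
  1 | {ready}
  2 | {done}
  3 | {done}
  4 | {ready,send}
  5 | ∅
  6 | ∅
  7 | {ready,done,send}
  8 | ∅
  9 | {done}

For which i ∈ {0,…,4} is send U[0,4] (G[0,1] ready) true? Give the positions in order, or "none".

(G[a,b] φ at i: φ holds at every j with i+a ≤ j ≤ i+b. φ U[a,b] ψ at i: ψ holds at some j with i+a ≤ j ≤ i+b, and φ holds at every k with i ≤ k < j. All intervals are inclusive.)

0

Evaluate at each i in [0,4]:
  i=0: ✓ (rhs at j=0)
  i=1: ✗ (no rhs in [1,5])
  i=2: ✗ (no rhs in [2,6])
  i=3: ✗ (no rhs in [3,7])
  i=4: ✗ (no rhs in [4,8])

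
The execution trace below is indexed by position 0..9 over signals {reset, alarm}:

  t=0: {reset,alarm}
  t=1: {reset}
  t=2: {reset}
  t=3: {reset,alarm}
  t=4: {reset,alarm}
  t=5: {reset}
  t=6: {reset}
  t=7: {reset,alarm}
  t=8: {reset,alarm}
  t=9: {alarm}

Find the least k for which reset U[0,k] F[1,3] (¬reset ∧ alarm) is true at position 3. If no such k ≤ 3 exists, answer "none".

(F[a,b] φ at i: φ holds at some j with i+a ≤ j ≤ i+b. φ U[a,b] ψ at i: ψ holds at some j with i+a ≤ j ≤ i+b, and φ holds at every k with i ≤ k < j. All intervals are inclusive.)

Need earliest j ≥ 3 with F[1,3] (¬reset ∧ alarm), and reset at every k in [3,j-1].
  j=3: rhs fails.
  j=4: rhs fails.
  j=5: rhs fails.
  j=6: rhs holds; lhs holds on [3,5]. k = 3.

3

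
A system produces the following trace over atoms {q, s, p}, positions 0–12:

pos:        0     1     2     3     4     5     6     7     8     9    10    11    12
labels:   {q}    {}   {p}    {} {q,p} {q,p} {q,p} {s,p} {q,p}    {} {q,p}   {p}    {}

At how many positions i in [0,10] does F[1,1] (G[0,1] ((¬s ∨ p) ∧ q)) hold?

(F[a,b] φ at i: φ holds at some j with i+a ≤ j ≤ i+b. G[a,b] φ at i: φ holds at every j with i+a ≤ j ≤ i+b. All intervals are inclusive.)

2

Evaluate at each i in [0,10]:
  i=0: ✗ (none in [1,1])
  i=1: ✗ (none in [2,2])
  i=2: ✗ (none in [3,3])
  i=3: ✓ (witness j=4)
  i=4: ✓ (witness j=5)
  i=5: ✗ (none in [6,6])
  i=6: ✗ (none in [7,7])
  i=7: ✗ (none in [8,8])
  i=8: ✗ (none in [9,9])
  i=9: ✗ (none in [10,10])
  i=10: ✗ (none in [11,11])
Positions where it holds: {3, 4} → 2.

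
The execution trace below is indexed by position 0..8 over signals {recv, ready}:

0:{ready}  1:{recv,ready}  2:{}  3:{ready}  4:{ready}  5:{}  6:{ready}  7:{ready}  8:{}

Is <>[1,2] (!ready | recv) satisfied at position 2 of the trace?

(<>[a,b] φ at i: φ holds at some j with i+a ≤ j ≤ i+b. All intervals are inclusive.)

No

Check (!ready | recv) at each j in [3,4]:
  j=3: false
  j=4: false
No position in the window satisfies it → formula fails.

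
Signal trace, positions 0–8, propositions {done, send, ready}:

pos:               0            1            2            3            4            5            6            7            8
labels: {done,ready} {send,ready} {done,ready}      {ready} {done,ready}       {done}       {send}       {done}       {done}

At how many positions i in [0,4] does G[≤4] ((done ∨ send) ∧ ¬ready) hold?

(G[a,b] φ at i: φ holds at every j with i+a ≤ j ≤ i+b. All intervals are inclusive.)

Evaluate at each i in [0,4]:
  i=0: ✗ (fails at j=0)
  i=1: ✗ (fails at j=1)
  i=2: ✗ (fails at j=2)
  i=3: ✗ (fails at j=3)
  i=4: ✗ (fails at j=4)
Positions where it holds: {} → 0.

0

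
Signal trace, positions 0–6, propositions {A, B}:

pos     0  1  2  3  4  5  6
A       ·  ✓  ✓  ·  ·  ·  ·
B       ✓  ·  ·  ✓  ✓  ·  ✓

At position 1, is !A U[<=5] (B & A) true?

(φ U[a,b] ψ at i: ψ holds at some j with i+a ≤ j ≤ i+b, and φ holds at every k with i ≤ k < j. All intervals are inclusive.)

Need some j in [1,6] with (B & A), and !A at every k in [1,j-1].
  j=1: (B & A) false.
  j=2: (B & A) false.
  j=3: (B & A) false.
  j=4: (B & A) false.
  j=5: (B & A) false.
  j=6: (B & A) false.
No j in the window works → until fails.

Does not hold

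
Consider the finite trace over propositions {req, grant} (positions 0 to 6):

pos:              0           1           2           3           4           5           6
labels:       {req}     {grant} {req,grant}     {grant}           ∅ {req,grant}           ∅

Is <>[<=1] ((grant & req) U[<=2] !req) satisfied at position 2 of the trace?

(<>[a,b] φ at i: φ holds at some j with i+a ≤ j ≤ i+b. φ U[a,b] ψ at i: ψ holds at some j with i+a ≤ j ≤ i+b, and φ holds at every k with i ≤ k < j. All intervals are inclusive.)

Check ((grant & req) U[<=2] !req) at each j in [2,3]:
  j=2: holds
  j=3: holds
Found at j=2 → formula holds.

Yes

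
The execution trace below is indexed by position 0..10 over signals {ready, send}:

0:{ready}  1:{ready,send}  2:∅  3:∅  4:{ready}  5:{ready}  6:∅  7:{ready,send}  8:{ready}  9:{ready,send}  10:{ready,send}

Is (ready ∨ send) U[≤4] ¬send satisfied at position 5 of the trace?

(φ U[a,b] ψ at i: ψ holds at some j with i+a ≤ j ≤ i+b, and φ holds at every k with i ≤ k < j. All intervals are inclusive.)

Yes

Need some j in [5,9] with ¬send, and (ready ∨ send) at every k in [5,j-1].
  j=5: ¬send holds; no prefix to check → satisfied.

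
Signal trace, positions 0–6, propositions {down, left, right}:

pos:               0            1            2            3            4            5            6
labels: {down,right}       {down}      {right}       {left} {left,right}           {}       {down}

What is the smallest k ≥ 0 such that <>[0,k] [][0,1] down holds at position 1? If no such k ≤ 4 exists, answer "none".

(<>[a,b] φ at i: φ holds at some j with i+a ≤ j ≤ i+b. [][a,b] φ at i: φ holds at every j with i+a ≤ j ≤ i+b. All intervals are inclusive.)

none

Scan j = 1,2,… for [][0,1] down:
  j=1: fails
  j=2: fails
  j=3: fails
  j=4: fails
  j=5: fails
No j in [1,5] satisfies it → none.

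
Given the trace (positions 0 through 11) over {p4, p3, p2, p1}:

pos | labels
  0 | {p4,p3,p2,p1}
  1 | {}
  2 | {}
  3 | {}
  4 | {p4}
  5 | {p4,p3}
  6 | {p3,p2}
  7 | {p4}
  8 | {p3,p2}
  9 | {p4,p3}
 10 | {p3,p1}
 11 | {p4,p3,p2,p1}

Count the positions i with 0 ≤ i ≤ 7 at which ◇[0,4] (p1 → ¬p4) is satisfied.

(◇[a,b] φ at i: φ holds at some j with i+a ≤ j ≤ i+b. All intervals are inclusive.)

Evaluate at each i in [0,7]:
  i=0: ✓ (witness j=1)
  i=1: ✓ (witness j=1)
  i=2: ✓ (witness j=2)
  i=3: ✓ (witness j=3)
  i=4: ✓ (witness j=4)
  i=5: ✓ (witness j=5)
  i=6: ✓ (witness j=6)
  i=7: ✓ (witness j=7)
Positions where it holds: {0, 1, 2, 3, 4, 5, 6, 7} → 8.

8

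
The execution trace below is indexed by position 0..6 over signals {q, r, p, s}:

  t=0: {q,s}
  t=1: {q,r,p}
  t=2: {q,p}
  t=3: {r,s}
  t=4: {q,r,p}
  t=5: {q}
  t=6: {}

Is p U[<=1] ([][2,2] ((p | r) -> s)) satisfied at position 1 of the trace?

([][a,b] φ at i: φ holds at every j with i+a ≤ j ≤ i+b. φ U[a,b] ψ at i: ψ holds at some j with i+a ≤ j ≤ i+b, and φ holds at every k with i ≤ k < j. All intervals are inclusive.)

Holds

Need some j in [1,2] with [][2,2] ((p | r) -> s), and p at every k in [1,j-1].
  j=1: [][2,2] ((p | r) -> s) holds; no prefix to check → satisfied.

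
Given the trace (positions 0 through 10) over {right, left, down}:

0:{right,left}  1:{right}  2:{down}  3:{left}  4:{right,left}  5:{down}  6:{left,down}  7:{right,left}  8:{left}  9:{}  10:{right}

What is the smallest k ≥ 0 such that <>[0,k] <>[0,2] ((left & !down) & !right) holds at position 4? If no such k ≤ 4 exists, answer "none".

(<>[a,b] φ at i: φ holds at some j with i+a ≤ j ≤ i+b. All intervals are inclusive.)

2

Scan j = 4,5,… for <>[0,2] ((left & !down) & !right):
  j=4: fails
  j=5: fails
  j=6: holds
First hit at j=6, so smallest k = 6-4 = 2.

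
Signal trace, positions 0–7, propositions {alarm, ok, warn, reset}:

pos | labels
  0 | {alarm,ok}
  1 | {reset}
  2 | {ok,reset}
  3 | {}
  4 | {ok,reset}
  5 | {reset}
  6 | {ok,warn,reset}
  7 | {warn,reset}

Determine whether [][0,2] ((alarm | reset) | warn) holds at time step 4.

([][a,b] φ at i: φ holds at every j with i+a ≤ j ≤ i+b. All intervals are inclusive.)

Check ((alarm | reset) | warn) at every j in [4,6]:
  j=4: true
  j=5: true
  j=6: true
All positions satisfy it → formula holds.

True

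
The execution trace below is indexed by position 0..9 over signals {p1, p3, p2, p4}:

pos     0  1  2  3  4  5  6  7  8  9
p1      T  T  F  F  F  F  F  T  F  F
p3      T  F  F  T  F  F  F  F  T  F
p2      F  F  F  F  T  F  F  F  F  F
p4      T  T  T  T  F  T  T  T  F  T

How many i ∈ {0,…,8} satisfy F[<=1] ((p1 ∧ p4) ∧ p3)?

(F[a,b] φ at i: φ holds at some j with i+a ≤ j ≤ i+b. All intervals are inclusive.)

Evaluate at each i in [0,8]:
  i=0: ✓ (witness j=0)
  i=1: ✗ (none in [1,2])
  i=2: ✗ (none in [2,3])
  i=3: ✗ (none in [3,4])
  i=4: ✗ (none in [4,5])
  i=5: ✗ (none in [5,6])
  i=6: ✗ (none in [6,7])
  i=7: ✗ (none in [7,8])
  i=8: ✗ (none in [8,9])
Positions where it holds: {0} → 1.

1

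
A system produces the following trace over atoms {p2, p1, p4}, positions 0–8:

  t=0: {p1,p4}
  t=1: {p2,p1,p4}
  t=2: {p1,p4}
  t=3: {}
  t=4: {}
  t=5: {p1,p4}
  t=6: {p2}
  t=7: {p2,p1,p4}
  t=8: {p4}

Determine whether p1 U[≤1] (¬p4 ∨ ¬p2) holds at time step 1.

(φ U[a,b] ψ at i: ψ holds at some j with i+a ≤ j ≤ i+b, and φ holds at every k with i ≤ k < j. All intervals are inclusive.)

Yes

Need some j in [1,2] with (¬p4 ∨ ¬p2), and p1 at every k in [1,j-1].
  j=1: (¬p4 ∨ ¬p2) false.
  j=2: (¬p4 ∨ ¬p2) holds; p1 holds at every k in [1,1] → satisfied.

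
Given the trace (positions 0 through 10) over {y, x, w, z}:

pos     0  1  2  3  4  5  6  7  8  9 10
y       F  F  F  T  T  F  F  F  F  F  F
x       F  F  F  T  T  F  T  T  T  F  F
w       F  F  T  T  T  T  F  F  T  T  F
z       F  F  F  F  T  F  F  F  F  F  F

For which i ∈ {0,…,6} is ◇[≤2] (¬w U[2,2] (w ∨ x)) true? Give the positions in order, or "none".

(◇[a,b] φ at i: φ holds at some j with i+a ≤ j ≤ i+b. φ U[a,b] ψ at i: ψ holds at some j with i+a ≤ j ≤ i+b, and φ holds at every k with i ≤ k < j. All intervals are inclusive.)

Evaluate at each i in [0,6]:
  i=0: ✓ (witness j=0)
  i=1: ✗ (none in [1,3])
  i=2: ✗ (none in [2,4])
  i=3: ✗ (none in [3,5])
  i=4: ✓ (witness j=6)
  i=5: ✓ (witness j=6)
  i=6: ✓ (witness j=6)

0, 4, 5, 6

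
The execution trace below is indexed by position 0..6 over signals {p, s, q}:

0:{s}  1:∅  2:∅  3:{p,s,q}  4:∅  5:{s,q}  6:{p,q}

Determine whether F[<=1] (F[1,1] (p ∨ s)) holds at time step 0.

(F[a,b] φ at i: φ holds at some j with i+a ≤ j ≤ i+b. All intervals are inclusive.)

Check F[1,1] (p ∨ s) at each j in [0,1]:
  j=0: fails (none in [1,1])
  j=1: fails (none in [2,2])
No position in the window satisfies it → formula fails.

Does not hold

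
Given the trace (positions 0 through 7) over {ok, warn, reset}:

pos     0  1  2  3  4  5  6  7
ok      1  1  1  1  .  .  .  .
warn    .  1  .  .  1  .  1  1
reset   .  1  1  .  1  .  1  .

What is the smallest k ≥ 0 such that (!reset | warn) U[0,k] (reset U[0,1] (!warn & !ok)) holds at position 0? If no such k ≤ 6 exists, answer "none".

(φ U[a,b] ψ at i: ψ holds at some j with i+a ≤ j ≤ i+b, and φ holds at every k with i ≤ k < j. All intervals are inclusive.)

none

Need earliest j ≥ 0 with (reset U[0,1] (!warn & !ok)), and (!reset | warn) at every k in [0,j-1].
  j=0: rhs fails.
  j=1: rhs fails.
  j=2: rhs fails.
  j=3: rhs fails.
  j=4: rhs holds but lhs fails at k=2.
  j=5: rhs holds but lhs fails at k=2.
  j=6: rhs fails.
No witness within the range → none.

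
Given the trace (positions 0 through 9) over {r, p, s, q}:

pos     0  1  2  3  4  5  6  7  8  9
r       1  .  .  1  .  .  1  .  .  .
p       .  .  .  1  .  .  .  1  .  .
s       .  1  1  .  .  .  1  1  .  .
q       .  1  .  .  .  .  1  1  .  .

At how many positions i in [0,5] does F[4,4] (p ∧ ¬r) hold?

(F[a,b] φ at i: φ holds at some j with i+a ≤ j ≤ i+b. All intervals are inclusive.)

1

Evaluate at each i in [0,5]:
  i=0: ✗ (none in [4,4])
  i=1: ✗ (none in [5,5])
  i=2: ✗ (none in [6,6])
  i=3: ✓ (witness j=7)
  i=4: ✗ (none in [8,8])
  i=5: ✗ (none in [9,9])
Positions where it holds: {3} → 1.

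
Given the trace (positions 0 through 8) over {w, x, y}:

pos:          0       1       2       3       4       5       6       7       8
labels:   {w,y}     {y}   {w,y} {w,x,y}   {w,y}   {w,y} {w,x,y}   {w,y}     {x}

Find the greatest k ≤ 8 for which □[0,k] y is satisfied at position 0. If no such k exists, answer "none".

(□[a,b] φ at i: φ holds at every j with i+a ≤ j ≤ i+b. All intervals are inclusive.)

y must hold from j=0 onward; find where it first fails.
  j=0: holds
  j=1: holds
  j=2: holds
  j=3: holds
  j=4: holds
  j=5: holds
  j=6: holds
  j=7: holds
  j=8: fails
Holds on [0,7], so largest k = 7.

7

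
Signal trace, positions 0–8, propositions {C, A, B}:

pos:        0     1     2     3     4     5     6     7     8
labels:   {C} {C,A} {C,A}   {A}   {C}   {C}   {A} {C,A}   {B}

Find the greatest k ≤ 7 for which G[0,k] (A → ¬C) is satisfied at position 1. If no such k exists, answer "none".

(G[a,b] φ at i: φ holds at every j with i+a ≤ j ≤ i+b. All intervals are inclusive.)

(A → ¬C) must hold from j=1 onward; find where it first fails.
  j=1: fails → no k works.

none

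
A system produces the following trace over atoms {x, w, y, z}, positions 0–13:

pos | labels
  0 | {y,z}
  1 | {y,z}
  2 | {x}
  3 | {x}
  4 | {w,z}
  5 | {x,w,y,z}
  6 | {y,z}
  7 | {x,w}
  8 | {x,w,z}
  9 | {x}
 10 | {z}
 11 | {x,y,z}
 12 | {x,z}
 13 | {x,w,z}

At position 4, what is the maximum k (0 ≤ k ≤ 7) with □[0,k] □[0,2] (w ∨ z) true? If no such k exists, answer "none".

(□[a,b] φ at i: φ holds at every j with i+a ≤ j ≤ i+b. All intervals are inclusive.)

□[0,2] (w ∨ z) must hold from j=4 onward; find where it first fails.
  j=4: holds
  j=5: holds
  j=6: holds
  j=7: fails
Holds on [4,6], so largest k = 2.

2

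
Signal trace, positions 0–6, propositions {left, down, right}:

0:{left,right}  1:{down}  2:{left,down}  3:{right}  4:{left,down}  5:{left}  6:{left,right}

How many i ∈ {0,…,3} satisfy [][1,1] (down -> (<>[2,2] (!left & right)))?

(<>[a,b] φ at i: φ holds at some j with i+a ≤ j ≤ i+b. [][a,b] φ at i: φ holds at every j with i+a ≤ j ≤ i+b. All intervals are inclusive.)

Evaluate at each i in [0,3]:
  i=0: ✓ (all of [1,1])
  i=1: ✗ (fails at j=2)
  i=2: ✓ (all of [3,3])
  i=3: ✗ (fails at j=4)
Positions where it holds: {0, 2} → 2.

2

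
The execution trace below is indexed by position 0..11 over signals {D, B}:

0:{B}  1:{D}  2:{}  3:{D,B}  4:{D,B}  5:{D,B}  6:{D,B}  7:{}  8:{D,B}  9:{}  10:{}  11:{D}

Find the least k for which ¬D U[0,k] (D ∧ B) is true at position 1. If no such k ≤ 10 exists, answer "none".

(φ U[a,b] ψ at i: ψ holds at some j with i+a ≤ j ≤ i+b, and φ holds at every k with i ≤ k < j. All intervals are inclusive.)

Need earliest j ≥ 1 with (D ∧ B), and ¬D at every k in [1,j-1].
  j=1: rhs fails.
  j=2: rhs fails.
  j=3: rhs holds but lhs fails at k=1.
  j=4: rhs holds but lhs fails at k=1.
  j=5: rhs holds but lhs fails at k=1.
  j=6: rhs holds but lhs fails at k=1.
  j=7: rhs fails.
  j=8: rhs holds but lhs fails at k=1.
  j=9: rhs fails.
  j=10: rhs fails.
  j=11: rhs fails.
No witness within the range → none.

none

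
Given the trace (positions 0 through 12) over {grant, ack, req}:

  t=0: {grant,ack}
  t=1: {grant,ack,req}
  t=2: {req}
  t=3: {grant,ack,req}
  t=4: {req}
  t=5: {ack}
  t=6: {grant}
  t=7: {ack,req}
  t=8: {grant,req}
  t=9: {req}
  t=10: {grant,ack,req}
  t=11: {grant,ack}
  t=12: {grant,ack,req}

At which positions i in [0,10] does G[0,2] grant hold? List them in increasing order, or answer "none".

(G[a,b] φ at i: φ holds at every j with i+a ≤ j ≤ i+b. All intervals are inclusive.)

10

Evaluate at each i in [0,10]:
  i=0: ✗ (fails at j=2)
  i=1: ✗ (fails at j=2)
  i=2: ✗ (fails at j=2)
  i=3: ✗ (fails at j=4)
  i=4: ✗ (fails at j=4)
  i=5: ✗ (fails at j=5)
  i=6: ✗ (fails at j=7)
  i=7: ✗ (fails at j=7)
  i=8: ✗ (fails at j=9)
  i=9: ✗ (fails at j=9)
  i=10: ✓ (all of [10,12])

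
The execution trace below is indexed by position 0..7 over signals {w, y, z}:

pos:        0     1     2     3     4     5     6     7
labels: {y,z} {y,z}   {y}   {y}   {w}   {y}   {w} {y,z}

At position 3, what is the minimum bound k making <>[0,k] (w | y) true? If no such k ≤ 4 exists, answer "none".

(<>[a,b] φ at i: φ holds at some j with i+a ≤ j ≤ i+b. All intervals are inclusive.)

Scan j = 3,4,… for (w | y):
  j=3: holds
First hit at j=3, so smallest k = 3-3 = 0.

0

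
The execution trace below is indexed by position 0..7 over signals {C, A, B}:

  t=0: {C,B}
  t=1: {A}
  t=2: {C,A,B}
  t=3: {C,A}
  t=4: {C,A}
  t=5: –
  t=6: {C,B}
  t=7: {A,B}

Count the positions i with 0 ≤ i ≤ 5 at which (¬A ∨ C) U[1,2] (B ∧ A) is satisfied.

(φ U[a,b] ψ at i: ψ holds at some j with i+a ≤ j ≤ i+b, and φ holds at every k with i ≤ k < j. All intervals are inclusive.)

1

Evaluate at each i in [0,5]:
  i=0: ✗ (lhs fails at k=1 before rhs at j=2)
  i=1: ✗ (lhs fails at k=1 before rhs at j=2)
  i=2: ✗ (no rhs in [3,4])
  i=3: ✗ (no rhs in [4,5])
  i=4: ✗ (no rhs in [5,6])
  i=5: ✓ (rhs at j=7; lhs holds on [5,6])
Positions where it holds: {5} → 1.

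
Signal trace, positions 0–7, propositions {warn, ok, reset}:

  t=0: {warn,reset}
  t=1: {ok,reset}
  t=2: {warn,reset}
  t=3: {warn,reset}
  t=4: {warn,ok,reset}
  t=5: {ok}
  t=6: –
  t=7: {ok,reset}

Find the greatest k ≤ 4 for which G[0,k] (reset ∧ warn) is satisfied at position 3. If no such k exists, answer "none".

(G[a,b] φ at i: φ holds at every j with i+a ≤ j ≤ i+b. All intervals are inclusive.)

(reset ∧ warn) must hold from j=3 onward; find where it first fails.
  j=3: holds
  j=4: holds
  j=5: fails
Holds on [3,4], so largest k = 1.

1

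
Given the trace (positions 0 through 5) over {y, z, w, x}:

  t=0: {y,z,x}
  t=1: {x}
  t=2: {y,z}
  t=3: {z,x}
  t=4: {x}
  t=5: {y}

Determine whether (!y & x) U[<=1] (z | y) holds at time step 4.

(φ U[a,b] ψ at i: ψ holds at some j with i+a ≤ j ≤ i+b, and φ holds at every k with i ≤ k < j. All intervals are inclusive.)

Need some j in [4,5] with (z | y), and (!y & x) at every k in [4,j-1].
  j=4: (z | y) false.
  j=5: (z | y) holds; (!y & x) holds at every k in [4,4] → satisfied.

Holds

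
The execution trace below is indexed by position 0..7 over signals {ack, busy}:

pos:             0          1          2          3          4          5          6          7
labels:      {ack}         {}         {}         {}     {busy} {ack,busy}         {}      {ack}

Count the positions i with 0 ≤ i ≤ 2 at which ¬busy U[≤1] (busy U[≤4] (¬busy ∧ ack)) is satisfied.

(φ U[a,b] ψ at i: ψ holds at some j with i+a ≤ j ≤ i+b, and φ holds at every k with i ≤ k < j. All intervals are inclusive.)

Evaluate at each i in [0,2]:
  i=0: ✓ (rhs at j=0)
  i=1: ✗ (no rhs in [1,2])
  i=2: ✗ (no rhs in [2,3])
Positions where it holds: {0} → 1.

1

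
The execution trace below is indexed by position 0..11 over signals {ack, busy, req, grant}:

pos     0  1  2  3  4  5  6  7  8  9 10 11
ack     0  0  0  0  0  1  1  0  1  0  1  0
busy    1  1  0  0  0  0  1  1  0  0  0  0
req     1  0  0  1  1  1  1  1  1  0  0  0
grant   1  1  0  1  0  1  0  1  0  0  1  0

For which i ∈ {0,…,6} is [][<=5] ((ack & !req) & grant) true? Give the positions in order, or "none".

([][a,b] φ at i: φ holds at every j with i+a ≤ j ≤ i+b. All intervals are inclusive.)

none

Evaluate at each i in [0,6]:
  i=0: ✗ (fails at j=0)
  i=1: ✗ (fails at j=1)
  i=2: ✗ (fails at j=2)
  i=3: ✗ (fails at j=3)
  i=4: ✗ (fails at j=4)
  i=5: ✗ (fails at j=5)
  i=6: ✗ (fails at j=6)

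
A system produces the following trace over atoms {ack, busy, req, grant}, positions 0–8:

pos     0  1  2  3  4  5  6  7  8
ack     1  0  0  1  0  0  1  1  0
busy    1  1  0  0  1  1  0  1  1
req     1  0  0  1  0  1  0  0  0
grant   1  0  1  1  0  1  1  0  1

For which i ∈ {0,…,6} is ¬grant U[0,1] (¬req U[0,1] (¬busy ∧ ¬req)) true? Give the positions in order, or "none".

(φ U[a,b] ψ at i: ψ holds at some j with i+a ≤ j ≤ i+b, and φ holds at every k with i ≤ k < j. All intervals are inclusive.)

Evaluate at each i in [0,6]:
  i=0: ✗ (lhs fails at k=0 before rhs at j=1)
  i=1: ✓ (rhs at j=1)
  i=2: ✓ (rhs at j=2)
  i=3: ✗ (no rhs in [3,4])
  i=4: ✗ (no rhs in [4,5])
  i=5: ✗ (lhs fails at k=5 before rhs at j=6)
  i=6: ✓ (rhs at j=6)

1, 2, 6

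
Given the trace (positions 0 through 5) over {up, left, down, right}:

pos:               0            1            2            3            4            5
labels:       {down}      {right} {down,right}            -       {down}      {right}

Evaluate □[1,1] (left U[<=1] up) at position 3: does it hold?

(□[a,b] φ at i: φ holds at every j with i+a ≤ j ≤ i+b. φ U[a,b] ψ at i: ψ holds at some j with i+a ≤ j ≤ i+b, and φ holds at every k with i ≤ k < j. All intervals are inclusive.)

Does not hold

Check (left U[<=1] up) at every j in [4,4]:
  j=4: fails
Fails at j=4 → formula fails.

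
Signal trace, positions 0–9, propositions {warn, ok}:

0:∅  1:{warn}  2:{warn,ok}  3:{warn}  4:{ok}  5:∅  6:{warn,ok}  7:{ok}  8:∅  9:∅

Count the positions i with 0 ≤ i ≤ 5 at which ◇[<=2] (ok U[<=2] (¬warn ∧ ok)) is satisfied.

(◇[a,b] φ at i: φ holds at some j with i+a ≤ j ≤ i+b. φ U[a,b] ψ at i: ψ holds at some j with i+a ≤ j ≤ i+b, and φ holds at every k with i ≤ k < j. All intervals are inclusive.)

4

Evaluate at each i in [0,5]:
  i=0: ✗ (none in [0,2])
  i=1: ✗ (none in [1,3])
  i=2: ✓ (witness j=4)
  i=3: ✓ (witness j=4)
  i=4: ✓ (witness j=4)
  i=5: ✓ (witness j=6)
Positions where it holds: {2, 3, 4, 5} → 4.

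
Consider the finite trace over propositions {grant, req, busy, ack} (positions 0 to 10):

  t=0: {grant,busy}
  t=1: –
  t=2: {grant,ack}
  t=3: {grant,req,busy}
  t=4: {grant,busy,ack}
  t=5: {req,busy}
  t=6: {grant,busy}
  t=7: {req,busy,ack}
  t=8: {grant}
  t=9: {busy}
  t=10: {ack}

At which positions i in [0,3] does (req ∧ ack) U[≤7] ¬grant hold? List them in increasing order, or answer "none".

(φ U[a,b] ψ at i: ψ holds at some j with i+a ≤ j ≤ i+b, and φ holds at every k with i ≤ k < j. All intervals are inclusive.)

Evaluate at each i in [0,3]:
  i=0: ✗ (lhs fails at k=0 before rhs at j=1)
  i=1: ✓ (rhs at j=1)
  i=2: ✗ (lhs fails at k=2 before rhs at j=5)
  i=3: ✗ (lhs fails at k=3 before rhs at j=5)

1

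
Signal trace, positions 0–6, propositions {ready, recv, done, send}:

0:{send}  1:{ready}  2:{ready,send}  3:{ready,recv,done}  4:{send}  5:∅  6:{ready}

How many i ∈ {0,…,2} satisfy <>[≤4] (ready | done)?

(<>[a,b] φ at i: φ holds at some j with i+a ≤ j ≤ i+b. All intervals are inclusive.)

Evaluate at each i in [0,2]:
  i=0: ✓ (witness j=1)
  i=1: ✓ (witness j=1)
  i=2: ✓ (witness j=2)
Positions where it holds: {0, 1, 2} → 3.

3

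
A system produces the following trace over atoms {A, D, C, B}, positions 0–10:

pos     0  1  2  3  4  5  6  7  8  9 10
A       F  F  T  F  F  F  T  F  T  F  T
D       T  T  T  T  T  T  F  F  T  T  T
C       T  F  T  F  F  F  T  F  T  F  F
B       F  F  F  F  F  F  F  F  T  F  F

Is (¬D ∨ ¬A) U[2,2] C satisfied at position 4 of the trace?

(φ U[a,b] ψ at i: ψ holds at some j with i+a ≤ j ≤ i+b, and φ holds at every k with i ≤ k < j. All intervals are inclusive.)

True

Need some j in [6,6] with C, and (¬D ∨ ¬A) at every k in [4,j-1].
  j=6: C holds; (¬D ∨ ¬A) holds at every k in [4,5] → satisfied.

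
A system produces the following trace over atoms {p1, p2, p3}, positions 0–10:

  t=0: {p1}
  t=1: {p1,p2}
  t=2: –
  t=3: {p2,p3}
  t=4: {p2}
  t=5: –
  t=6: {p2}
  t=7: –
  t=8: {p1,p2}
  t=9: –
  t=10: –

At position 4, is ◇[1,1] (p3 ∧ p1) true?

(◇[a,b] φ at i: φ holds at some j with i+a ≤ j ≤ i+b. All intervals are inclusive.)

Check (p3 ∧ p1) at each j in [5,5]:
  j=5: false
No position in the window satisfies it → formula fails.

No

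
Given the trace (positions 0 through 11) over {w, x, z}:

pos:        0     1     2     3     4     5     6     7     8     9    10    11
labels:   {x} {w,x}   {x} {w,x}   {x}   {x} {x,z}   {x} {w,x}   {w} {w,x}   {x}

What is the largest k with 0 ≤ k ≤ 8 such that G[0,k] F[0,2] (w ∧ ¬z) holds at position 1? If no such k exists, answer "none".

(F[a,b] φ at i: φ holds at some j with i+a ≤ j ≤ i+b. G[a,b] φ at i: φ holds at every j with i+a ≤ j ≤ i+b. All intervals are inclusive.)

2

F[0,2] (w ∧ ¬z) must hold from j=1 onward; find where it first fails.
  j=1: holds
  j=2: holds
  j=3: holds
  j=4: fails
Holds on [1,3], so largest k = 2.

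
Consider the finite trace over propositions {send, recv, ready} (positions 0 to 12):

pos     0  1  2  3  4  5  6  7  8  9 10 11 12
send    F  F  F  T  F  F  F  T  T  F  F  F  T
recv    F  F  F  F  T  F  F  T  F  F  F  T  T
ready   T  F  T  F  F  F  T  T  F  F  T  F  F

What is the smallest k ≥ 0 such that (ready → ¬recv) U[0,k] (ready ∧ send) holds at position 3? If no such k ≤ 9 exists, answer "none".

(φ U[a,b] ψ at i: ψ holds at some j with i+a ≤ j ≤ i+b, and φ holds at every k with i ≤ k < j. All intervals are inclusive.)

4

Need earliest j ≥ 3 with (ready ∧ send), and (ready → ¬recv) at every k in [3,j-1].
  j=3: rhs fails.
  j=4: rhs fails.
  j=5: rhs fails.
  j=6: rhs fails.
  j=7: rhs holds; lhs holds on [3,6]. k = 4.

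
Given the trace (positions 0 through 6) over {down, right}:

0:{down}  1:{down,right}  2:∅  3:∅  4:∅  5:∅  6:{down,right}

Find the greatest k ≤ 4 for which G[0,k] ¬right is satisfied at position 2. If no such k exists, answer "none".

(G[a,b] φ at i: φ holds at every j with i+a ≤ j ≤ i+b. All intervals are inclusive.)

¬right must hold from j=2 onward; find where it first fails.
  j=2: holds
  j=3: holds
  j=4: holds
  j=5: holds
  j=6: fails
Holds on [2,5], so largest k = 3.

3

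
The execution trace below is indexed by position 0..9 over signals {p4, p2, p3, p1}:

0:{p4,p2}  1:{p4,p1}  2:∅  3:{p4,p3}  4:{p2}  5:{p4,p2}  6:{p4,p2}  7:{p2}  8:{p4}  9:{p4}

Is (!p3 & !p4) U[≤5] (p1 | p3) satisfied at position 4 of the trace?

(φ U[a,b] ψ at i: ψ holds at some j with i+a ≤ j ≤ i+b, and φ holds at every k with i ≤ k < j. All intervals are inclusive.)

Does not hold

Need some j in [4,9] with (p1 | p3), and (!p3 & !p4) at every k in [4,j-1].
  j=4: (p1 | p3) false.
  j=5: (p1 | p3) false.
  j=6: (p1 | p3) false.
  j=7: (p1 | p3) false.
  j=8: (p1 | p3) false.
  j=9: (p1 | p3) false.
No j in the window works → until fails.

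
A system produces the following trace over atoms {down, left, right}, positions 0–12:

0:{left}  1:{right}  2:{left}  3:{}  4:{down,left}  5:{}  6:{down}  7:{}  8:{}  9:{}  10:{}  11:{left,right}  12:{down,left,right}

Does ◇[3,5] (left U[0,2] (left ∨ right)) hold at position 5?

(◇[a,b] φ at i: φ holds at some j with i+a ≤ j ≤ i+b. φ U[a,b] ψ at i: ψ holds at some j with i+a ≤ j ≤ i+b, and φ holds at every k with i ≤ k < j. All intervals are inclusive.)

Check (left U[0,2] (left ∨ right)) at each j in [8,10]:
  j=8: fails
  j=9: fails
  j=10: fails
No position in the window satisfies it → formula fails.

False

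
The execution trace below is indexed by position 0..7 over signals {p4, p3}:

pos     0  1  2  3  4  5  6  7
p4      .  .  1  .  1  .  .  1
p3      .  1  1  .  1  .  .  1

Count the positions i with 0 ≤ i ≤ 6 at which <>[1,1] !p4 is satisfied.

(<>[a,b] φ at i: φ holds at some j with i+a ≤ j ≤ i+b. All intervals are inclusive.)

Evaluate at each i in [0,6]:
  i=0: ✓ (witness j=1)
  i=1: ✗ (none in [2,2])
  i=2: ✓ (witness j=3)
  i=3: ✗ (none in [4,4])
  i=4: ✓ (witness j=5)
  i=5: ✓ (witness j=6)
  i=6: ✗ (none in [7,7])
Positions where it holds: {0, 2, 4, 5} → 4.

4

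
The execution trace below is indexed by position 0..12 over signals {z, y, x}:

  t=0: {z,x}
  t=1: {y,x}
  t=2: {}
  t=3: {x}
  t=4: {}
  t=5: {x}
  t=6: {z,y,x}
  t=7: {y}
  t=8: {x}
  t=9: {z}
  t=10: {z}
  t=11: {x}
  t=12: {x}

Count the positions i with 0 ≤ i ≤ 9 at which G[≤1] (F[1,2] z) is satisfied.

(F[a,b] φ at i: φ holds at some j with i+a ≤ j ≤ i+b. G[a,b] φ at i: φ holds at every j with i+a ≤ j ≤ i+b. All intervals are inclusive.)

Evaluate at each i in [0,9]:
  i=0: ✗ (fails at j=0)
  i=1: ✗ (fails at j=1)
  i=2: ✗ (fails at j=2)
  i=3: ✗ (fails at j=3)
  i=4: ✓ (all of [4,5])
  i=5: ✗ (fails at j=6)
  i=6: ✗ (fails at j=6)
  i=7: ✓ (all of [7,8])
  i=8: ✓ (all of [8,9])
  i=9: ✗ (fails at j=10)
Positions where it holds: {4, 7, 8} → 3.

3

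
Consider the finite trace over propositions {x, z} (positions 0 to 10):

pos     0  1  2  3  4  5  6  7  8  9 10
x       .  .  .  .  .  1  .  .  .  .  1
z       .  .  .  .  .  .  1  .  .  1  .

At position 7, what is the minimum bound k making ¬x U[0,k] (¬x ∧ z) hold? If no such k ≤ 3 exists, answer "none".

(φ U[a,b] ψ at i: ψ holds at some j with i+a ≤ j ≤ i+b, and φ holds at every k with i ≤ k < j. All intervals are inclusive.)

Need earliest j ≥ 7 with (¬x ∧ z), and ¬x at every k in [7,j-1].
  j=7: rhs fails.
  j=8: rhs fails.
  j=9: rhs holds; lhs holds on [7,8]. k = 2.

2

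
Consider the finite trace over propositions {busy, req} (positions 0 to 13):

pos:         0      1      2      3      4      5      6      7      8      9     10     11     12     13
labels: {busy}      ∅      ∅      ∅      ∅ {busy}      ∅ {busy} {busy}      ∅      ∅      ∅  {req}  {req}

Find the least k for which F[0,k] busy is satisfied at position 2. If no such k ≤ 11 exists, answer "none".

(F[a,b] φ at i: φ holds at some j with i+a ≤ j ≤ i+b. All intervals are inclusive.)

Scan j = 2,3,… for busy:
  j=2: fails
  j=3: fails
  j=4: fails
  j=5: holds
First hit at j=5, so smallest k = 5-2 = 3.

3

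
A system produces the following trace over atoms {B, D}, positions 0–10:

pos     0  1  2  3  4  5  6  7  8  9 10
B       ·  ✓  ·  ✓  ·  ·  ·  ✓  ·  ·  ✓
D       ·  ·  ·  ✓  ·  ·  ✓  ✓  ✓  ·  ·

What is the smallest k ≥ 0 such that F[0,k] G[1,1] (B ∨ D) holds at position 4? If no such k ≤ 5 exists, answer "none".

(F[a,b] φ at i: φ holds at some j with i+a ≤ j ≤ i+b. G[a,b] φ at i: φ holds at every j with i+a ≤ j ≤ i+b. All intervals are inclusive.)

Scan j = 4,5,… for G[1,1] (B ∨ D):
  j=4: fails
  j=5: holds
First hit at j=5, so smallest k = 5-4 = 1.

1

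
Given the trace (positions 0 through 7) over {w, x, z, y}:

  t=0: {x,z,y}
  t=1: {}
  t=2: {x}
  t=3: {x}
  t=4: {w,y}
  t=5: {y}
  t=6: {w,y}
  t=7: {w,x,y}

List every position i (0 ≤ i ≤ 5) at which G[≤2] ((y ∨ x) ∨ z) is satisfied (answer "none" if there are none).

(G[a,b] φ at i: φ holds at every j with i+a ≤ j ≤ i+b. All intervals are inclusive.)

2, 3, 4, 5

Evaluate at each i in [0,5]:
  i=0: ✗ (fails at j=1)
  i=1: ✗ (fails at j=1)
  i=2: ✓ (all of [2,4])
  i=3: ✓ (all of [3,5])
  i=4: ✓ (all of [4,6])
  i=5: ✓ (all of [5,7])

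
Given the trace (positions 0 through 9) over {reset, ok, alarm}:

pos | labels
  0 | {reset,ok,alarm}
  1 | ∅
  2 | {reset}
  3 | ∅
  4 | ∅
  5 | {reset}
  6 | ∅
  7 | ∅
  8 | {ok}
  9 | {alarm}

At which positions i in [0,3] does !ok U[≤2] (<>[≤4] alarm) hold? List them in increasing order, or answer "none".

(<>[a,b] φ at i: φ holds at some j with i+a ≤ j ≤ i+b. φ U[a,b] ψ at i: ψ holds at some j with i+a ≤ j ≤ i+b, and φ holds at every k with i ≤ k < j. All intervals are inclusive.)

0, 3

Evaluate at each i in [0,3]:
  i=0: ✓ (rhs at j=0)
  i=1: ✗ (no rhs in [1,3])
  i=2: ✗ (no rhs in [2,4])
  i=3: ✓ (rhs at j=5; lhs holds on [3,4])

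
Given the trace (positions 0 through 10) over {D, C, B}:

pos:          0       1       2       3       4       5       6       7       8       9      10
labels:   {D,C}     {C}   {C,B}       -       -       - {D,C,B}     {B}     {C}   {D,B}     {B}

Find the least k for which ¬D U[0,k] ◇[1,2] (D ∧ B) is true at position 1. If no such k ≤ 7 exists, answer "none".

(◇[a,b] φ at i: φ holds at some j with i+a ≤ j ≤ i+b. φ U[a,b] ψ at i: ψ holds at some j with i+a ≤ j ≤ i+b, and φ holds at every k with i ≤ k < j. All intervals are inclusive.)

Need earliest j ≥ 1 with ◇[1,2] (D ∧ B), and ¬D at every k in [1,j-1].
  j=1: rhs fails.
  j=2: rhs fails.
  j=3: rhs fails.
  j=4: rhs holds; lhs holds on [1,3]. k = 3.

3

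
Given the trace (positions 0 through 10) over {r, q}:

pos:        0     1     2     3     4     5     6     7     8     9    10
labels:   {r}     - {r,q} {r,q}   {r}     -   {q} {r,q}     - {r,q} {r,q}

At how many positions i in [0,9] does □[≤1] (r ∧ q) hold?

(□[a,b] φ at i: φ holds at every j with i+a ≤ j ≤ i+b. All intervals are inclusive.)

2

Evaluate at each i in [0,9]:
  i=0: ✗ (fails at j=0)
  i=1: ✗ (fails at j=1)
  i=2: ✓ (all of [2,3])
  i=3: ✗ (fails at j=4)
  i=4: ✗ (fails at j=4)
  i=5: ✗ (fails at j=5)
  i=6: ✗ (fails at j=6)
  i=7: ✗ (fails at j=8)
  i=8: ✗ (fails at j=8)
  i=9: ✓ (all of [9,10])
Positions where it holds: {2, 9} → 2.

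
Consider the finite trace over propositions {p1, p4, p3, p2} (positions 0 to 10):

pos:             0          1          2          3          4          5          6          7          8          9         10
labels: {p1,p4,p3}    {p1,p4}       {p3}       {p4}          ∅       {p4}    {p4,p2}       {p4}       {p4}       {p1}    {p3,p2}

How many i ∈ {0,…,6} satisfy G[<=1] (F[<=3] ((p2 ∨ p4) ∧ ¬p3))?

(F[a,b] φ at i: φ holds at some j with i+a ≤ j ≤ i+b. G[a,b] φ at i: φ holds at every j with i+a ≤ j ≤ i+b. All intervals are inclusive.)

7

Evaluate at each i in [0,6]:
  i=0: ✓ (all of [0,1])
  i=1: ✓ (all of [1,2])
  i=2: ✓ (all of [2,3])
  i=3: ✓ (all of [3,4])
  i=4: ✓ (all of [4,5])
  i=5: ✓ (all of [5,6])
  i=6: ✓ (all of [6,7])
Positions where it holds: {0, 1, 2, 3, 4, 5, 6} → 7.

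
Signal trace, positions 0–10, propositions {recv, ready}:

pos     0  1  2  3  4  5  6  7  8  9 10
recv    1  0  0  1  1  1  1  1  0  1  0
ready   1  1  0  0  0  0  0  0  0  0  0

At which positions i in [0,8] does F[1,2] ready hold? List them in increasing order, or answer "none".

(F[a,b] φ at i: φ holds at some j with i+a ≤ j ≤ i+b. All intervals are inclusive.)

0

Evaluate at each i in [0,8]:
  i=0: ✓ (witness j=1)
  i=1: ✗ (none in [2,3])
  i=2: ✗ (none in [3,4])
  i=3: ✗ (none in [4,5])
  i=4: ✗ (none in [5,6])
  i=5: ✗ (none in [6,7])
  i=6: ✗ (none in [7,8])
  i=7: ✗ (none in [8,9])
  i=8: ✗ (none in [9,10])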